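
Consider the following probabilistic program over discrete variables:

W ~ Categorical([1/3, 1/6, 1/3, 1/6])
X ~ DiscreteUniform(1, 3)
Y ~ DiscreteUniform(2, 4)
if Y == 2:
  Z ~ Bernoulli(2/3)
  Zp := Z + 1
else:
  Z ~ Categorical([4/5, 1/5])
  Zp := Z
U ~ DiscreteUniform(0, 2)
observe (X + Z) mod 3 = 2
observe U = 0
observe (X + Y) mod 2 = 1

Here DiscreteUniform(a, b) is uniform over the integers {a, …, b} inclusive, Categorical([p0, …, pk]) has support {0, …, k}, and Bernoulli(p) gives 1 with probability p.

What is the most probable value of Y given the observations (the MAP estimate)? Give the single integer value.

Enumerate traces; 12 have nonzero weight after conditioning:
  (W=0, X=1, Y=2, Z=1, U=0) weight 2/243
  (W=0, X=1, Y=4, Z=1, U=0) weight 1/405
  (W=0, X=2, Y=3, Z=0, U=0) weight 4/405
  (W=1, X=1, Y=2, Z=1, U=0) weight 1/243
  (W=1, X=1, Y=4, Z=1, U=0) weight 1/810
  (W=1, X=2, Y=3, Z=0, U=0) weight 2/405
  (W=2, X=1, Y=2, Z=1, U=0) weight 2/243
  (W=2, X=1, Y=4, Z=1, U=0) weight 1/405
  … 4 more
Group by Y:
  weight(Y=2) = 2/81
  weight(Y=3) = 4/135
  weight(Y=4) = 1/135
Total weight = 2/81 + 4/135 + 1/135 = 5/81
P(Y=2 | obs) = 2/81 / 5/81 = 2/5
P(Y=3 | obs) = 4/135 / 5/81 = 12/25
P(Y=4 | obs) = 1/135 / 5/81 = 3/25
argmax = 3

argmax_v P(Y = v | obs) = 3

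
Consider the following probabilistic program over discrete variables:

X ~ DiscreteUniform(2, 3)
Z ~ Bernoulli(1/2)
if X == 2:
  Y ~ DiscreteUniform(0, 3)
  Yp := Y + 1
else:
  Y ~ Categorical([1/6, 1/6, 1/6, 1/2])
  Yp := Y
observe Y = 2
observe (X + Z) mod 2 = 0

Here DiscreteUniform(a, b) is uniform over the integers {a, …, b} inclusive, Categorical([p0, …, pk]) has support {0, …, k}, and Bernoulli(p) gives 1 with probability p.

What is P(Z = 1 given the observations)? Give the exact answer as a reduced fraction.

Enumerate traces; 2 have nonzero weight after conditioning:
  (X=2, Z=0, Y=2) weight 1/16
  (X=3, Z=1, Y=2) weight 1/24
Group by Z:
  weight(Z=0) = 1/16
  weight(Z=1) = 1/24
Total weight = 1/16 + 1/24 = 5/48
P(Z=0 | obs) = 1/16 / 5/48 = 3/5
P(Z=1 | obs) = 1/24 / 5/48 = 2/5

P(Z = 1 | obs) = 2/5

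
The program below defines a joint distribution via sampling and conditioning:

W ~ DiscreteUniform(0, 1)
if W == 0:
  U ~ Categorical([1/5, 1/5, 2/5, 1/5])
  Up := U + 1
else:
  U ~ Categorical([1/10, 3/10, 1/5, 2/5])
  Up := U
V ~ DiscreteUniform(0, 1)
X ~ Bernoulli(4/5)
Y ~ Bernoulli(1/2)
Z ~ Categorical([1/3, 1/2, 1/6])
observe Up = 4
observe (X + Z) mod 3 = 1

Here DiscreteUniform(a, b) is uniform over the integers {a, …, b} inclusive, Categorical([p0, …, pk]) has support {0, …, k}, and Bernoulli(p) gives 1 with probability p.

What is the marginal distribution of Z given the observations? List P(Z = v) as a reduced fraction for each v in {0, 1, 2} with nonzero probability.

P(Z=0) = 8/11, P(Z=1) = 3/11

Enumerate traces; 8 have nonzero weight after conditioning:
  (W=0, U=3, V=0, X=0, Y=0, Z=1) weight 1/400
  (W=0, U=3, V=0, X=0, Y=1, Z=1) weight 1/400
  (W=0, U=3, V=0, X=1, Y=0, Z=0) weight 1/150
  (W=0, U=3, V=0, X=1, Y=1, Z=0) weight 1/150
  (W=0, U=3, V=1, X=0, Y=0, Z=1) weight 1/400
  (W=0, U=3, V=1, X=0, Y=1, Z=1) weight 1/400
  (W=0, U=3, V=1, X=1, Y=0, Z=0) weight 1/150
  (W=0, U=3, V=1, X=1, Y=1, Z=0) weight 1/150
Group by Z:
  weight(Z=0) = 2/75
  weight(Z=1) = 1/100
Total weight = 2/75 + 1/100 = 11/300
P(Z=0 | obs) = 2/75 / 11/300 = 8/11
P(Z=1 | obs) = 1/100 / 11/300 = 3/11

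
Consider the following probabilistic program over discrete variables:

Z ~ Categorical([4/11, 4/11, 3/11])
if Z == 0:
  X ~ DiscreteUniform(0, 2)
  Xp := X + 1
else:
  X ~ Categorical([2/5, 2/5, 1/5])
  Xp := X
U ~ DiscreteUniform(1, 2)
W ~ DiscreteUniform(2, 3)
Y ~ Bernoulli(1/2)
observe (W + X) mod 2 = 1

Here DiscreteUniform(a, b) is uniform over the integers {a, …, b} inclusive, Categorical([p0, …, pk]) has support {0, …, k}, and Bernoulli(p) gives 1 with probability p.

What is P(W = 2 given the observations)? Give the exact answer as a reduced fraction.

P(W = 2 | obs) = 62/165

Enumerate traces; 36 have nonzero weight after conditioning:
  (Z=0, X=0, U=1, W=3, Y=0) weight 1/66
  (Z=0, X=0, U=1, W=3, Y=1) weight 1/66
  (Z=0, X=0, U=2, W=3, Y=0) weight 1/66
  (Z=0, X=0, U=2, W=3, Y=1) weight 1/66
  (Z=0, X=1, U=1, W=2, Y=0) weight 1/66
  (Z=0, X=1, U=1, W=2, Y=1) weight 1/66
  (Z=0, X=1, U=2, W=2, Y=0) weight 1/66
  (Z=0, X=1, U=2, W=2, Y=1) weight 1/66
  … 28 more
Group by W:
  weight(W=2) = 31/165
  weight(W=3) = 103/330
Total weight = 31/165 + 103/330 = 1/2
P(W=2 | obs) = 31/165 / 1/2 = 62/165
P(W=3 | obs) = 103/330 / 1/2 = 103/165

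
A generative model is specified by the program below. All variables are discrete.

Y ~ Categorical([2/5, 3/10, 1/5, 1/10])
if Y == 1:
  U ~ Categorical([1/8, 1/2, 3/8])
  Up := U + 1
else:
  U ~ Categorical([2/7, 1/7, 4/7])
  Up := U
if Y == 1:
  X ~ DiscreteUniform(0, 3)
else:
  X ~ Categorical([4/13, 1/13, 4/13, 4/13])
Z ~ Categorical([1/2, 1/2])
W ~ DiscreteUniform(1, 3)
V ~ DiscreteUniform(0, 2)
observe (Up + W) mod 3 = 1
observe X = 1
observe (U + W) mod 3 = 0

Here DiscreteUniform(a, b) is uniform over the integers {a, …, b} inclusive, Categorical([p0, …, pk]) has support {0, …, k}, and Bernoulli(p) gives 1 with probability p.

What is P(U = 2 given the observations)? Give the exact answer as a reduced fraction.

Enumerate traces; 18 have nonzero weight after conditioning:
  (Y=1, U=0, X=1, Z=0, W=3, V=0) weight 1/1920
  (Y=1, U=0, X=1, Z=0, W=3, V=1) weight 1/1920
  (Y=1, U=0, X=1, Z=0, W=3, V=2) weight 1/1920
  (Y=1, U=0, X=1, Z=1, W=3, V=0) weight 1/1920
  (Y=1, U=0, X=1, Z=1, W=3, V=1) weight 1/1920
  (Y=1, U=0, X=1, Z=1, W=3, V=2) weight 1/1920
  (Y=1, U=1, X=1, Z=0, W=2, V=0) weight 1/480
  (Y=1, U=1, X=1, Z=0, W=2, V=1) weight 1/480
  (Y=1, U=2, X=1, Z=0, W=1, V=0) weight 1/640
  … 9 more
Group by U:
  weight(U=0) = 1/320
  weight(U=1) = 1/80
  weight(U=2) = 3/320
Total weight = 1/320 + 1/80 + 3/320 = 1/40
P(U=0 | obs) = 1/320 / 1/40 = 1/8
P(U=1 | obs) = 1/80 / 1/40 = 1/2
P(U=2 | obs) = 3/320 / 1/40 = 3/8

P(U = 2 | obs) = 3/8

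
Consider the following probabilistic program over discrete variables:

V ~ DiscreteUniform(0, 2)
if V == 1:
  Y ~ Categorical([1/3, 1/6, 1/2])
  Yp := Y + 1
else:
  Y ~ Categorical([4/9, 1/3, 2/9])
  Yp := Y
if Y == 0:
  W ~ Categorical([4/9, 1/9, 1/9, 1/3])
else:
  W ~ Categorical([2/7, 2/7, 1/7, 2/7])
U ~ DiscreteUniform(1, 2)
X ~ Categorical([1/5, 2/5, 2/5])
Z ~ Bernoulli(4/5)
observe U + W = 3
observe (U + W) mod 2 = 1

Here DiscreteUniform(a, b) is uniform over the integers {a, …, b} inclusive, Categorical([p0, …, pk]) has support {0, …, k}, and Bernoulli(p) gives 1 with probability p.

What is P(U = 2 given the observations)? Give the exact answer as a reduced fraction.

Enumerate traces; 108 have nonzero weight after conditioning:
  (V=0, Y=0, W=1, U=2, X=0, Z=0) weight 2/6075
  (V=0, Y=0, W=1, U=2, X=0, Z=1) weight 8/6075
  (V=0, Y=0, W=1, U=2, X=1, Z=0) weight 4/6075
  (V=0, Y=0, W=1, U=2, X=1, Z=1) weight 16/6075
  (V=0, Y=0, W=1, U=2, X=2, Z=0) weight 4/6075
  (V=0, Y=0, W=1, U=2, X=2, Z=1) weight 16/6075
  (V=0, Y=0, W=2, U=1, X=0, Z=0) weight 2/6075
  (V=0, Y=0, W=2, U=1, X=0, Z=1) weight 8/6075
  … 100 more
Group by U:
  weight(U=1) = 221/3402
  weight(U=2) = 365/3402
Total weight = 221/3402 + 365/3402 = 293/1701
P(U=1 | obs) = 221/3402 / 293/1701 = 221/586
P(U=2 | obs) = 365/3402 / 293/1701 = 365/586

P(U = 2 | obs) = 365/586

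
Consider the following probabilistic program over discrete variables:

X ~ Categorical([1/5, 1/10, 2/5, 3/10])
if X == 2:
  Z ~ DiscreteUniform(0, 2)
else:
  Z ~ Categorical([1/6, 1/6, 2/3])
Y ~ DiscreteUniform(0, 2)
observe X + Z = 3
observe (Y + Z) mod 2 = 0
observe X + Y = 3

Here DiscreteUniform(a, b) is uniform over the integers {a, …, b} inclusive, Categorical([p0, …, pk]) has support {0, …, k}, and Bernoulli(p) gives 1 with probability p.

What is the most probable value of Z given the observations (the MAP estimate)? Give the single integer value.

argmax_v P(Z = v | obs) = 1

Enumerate traces; 3 have nonzero weight after conditioning:
  (X=1, Z=2, Y=2) weight 1/45
  (X=2, Z=1, Y=1) weight 2/45
  (X=3, Z=0, Y=0) weight 1/60
Group by Z:
  weight(Z=0) = 1/60
  weight(Z=1) = 2/45
  weight(Z=2) = 1/45
Total weight = 1/60 + 2/45 + 1/45 = 1/12
P(Z=0 | obs) = 1/60 / 1/12 = 1/5
P(Z=1 | obs) = 2/45 / 1/12 = 8/15
P(Z=2 | obs) = 1/45 / 1/12 = 4/15
argmax = 1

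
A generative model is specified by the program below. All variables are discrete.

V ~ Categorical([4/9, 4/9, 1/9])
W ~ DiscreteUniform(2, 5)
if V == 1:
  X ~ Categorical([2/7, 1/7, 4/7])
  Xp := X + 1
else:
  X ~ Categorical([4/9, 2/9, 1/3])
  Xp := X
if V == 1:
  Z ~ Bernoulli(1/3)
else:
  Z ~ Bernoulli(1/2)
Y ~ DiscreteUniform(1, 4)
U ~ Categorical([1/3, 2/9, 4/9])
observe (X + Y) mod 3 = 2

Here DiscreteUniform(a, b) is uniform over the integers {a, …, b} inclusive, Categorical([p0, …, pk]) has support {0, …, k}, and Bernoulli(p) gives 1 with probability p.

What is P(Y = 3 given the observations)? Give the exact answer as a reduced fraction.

Enumerate traces; 288 have nonzero weight after conditioning:
  (V=0, W=2, X=0, Z=0, Y=2, U=0) weight 1/486
  (V=0, W=2, X=0, Z=0, Y=2, U=1) weight 1/729
  (V=0, W=2, X=0, Z=0, Y=2, U=2) weight 2/729
  (V=0, W=2, X=0, Z=1, Y=2, U=0) weight 1/486
  (V=0, W=2, X=0, Z=1, Y=2, U=1) weight 1/729
  (V=0, W=2, X=0, Z=1, Y=2, U=2) weight 2/729
  (V=0, W=2, X=1, Z=0, Y=1, U=0) weight 1/972
  (V=0, W=2, X=1, Z=0, Y=1, U=1) weight 1/1458
  (V=0, W=2, X=1, Z=0, Y=4, U=0) weight 1/972
  (V=0, W=2, X=2, Z=0, Y=3, U=0) weight 1/648
  … 278 more
Group by Y:
  weight(Y=1) = 53/1134
  weight(Y=2) = 53/567
  weight(Y=3) = 83/756
  weight(Y=4) = 53/1134
Total weight = 53/1134 + 53/567 + 83/756 + 53/1134 = 673/2268
P(Y=1 | obs) = 53/1134 / 673/2268 = 106/673
P(Y=2 | obs) = 53/567 / 673/2268 = 212/673
P(Y=3 | obs) = 83/756 / 673/2268 = 249/673
P(Y=4 | obs) = 53/1134 / 673/2268 = 106/673

P(Y = 3 | obs) = 249/673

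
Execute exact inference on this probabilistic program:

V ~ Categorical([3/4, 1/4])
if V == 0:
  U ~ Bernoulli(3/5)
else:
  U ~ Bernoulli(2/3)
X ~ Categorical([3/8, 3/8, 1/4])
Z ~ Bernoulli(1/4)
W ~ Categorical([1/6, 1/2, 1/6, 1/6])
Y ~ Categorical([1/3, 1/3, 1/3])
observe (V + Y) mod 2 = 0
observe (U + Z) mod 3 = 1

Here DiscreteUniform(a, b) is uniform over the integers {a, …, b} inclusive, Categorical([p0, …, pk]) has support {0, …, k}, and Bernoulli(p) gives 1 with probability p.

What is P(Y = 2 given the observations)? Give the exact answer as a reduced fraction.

P(Y = 2 | obs) = 99/233

Enumerate traces; 72 have nonzero weight after conditioning:
  (V=0, U=0, X=0, Z=1, W=0, Y=0) weight 1/640
  (V=0, U=0, X=0, Z=1, W=0, Y=2) weight 1/640
  (V=0, U=0, X=0, Z=1, W=1, Y=0) weight 3/640
  (V=0, U=0, X=0, Z=1, W=1, Y=2) weight 3/640
  (V=0, U=0, X=0, Z=1, W=2, Y=0) weight 1/640
  (V=0, U=0, X=0, Z=1, W=2, Y=2) weight 1/640
  (V=0, U=0, X=0, Z=1, W=3, Y=0) weight 1/640
  (V=0, U=0, X=0, Z=1, W=3, Y=2) weight 1/640
  (V=1, U=0, X=0, Z=1, W=0, Y=1) weight 1/2304
  … 63 more
Group by Y:
  weight(Y=0) = 11/80
  weight(Y=1) = 7/144
  weight(Y=2) = 11/80
Total weight = 11/80 + 7/144 + 11/80 = 233/720
P(Y=0 | obs) = 11/80 / 233/720 = 99/233
P(Y=1 | obs) = 7/144 / 233/720 = 35/233
P(Y=2 | obs) = 11/80 / 233/720 = 99/233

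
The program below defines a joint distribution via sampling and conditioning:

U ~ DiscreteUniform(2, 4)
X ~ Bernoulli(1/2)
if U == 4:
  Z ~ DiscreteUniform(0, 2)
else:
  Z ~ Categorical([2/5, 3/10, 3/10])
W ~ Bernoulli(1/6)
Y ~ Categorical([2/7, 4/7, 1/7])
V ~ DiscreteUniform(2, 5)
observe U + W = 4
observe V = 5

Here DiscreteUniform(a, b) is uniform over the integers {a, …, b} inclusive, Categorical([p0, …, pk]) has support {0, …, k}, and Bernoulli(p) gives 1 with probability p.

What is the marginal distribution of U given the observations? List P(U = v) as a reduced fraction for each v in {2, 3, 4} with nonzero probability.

Enumerate traces; 36 have nonzero weight after conditioning:
  (U=3, X=0, Z=0, W=1, Y=0, V=5) weight 1/1260
  (U=3, X=0, Z=0, W=1, Y=1, V=5) weight 1/630
  (U=3, X=0, Z=0, W=1, Y=2, V=5) weight 1/2520
  (U=3, X=0, Z=1, W=1, Y=0, V=5) weight 1/1680
  (U=3, X=0, Z=1, W=1, Y=1, V=5) weight 1/840
  (U=3, X=0, Z=1, W=1, Y=2, V=5) weight 1/3360
  (U=3, X=0, Z=2, W=1, Y=0, V=5) weight 1/1680
  (U=3, X=0, Z=2, W=1, Y=1, V=5) weight 1/840
  (U=4, X=0, Z=0, W=0, Y=0, V=5) weight 5/1512
  … 27 more
Group by U:
  weight(U=3) = 1/72
  weight(U=4) = 5/72
Total weight = 1/72 + 5/72 = 1/12
P(U=3 | obs) = 1/72 / 1/12 = 1/6
P(U=4 | obs) = 5/72 / 1/12 = 5/6

P(U=3) = 1/6, P(U=4) = 5/6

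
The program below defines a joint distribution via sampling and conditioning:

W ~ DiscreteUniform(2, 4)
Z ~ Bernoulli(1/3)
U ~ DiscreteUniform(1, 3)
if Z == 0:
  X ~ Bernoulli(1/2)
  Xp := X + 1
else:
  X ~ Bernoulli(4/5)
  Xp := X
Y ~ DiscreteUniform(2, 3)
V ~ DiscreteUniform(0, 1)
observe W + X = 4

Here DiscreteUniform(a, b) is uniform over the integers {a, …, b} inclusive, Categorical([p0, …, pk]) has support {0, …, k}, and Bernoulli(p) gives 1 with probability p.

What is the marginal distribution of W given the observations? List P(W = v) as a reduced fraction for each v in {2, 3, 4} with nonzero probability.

Enumerate traces; 48 have nonzero weight after conditioning:
  (W=3, Z=0, U=1, X=1, Y=2, V=0) weight 1/108
  (W=3, Z=0, U=1, X=1, Y=2, V=1) weight 1/108
  (W=3, Z=0, U=1, X=1, Y=3, V=0) weight 1/108
  (W=3, Z=0, U=1, X=1, Y=3, V=1) weight 1/108
  (W=3, Z=0, U=2, X=1, Y=2, V=0) weight 1/108
  (W=3, Z=0, U=2, X=1, Y=2, V=1) weight 1/108
  (W=3, Z=0, U=2, X=1, Y=3, V=0) weight 1/108
  (W=3, Z=0, U=2, X=1, Y=3, V=1) weight 1/108
  (W=4, Z=0, U=1, X=0, Y=2, V=0) weight 1/108
  … 39 more
Group by W:
  weight(W=3) = 1/5
  weight(W=4) = 2/15
Total weight = 1/5 + 2/15 = 1/3
P(W=3 | obs) = 1/5 / 1/3 = 3/5
P(W=4 | obs) = 2/15 / 1/3 = 2/5

P(W=3) = 3/5, P(W=4) = 2/5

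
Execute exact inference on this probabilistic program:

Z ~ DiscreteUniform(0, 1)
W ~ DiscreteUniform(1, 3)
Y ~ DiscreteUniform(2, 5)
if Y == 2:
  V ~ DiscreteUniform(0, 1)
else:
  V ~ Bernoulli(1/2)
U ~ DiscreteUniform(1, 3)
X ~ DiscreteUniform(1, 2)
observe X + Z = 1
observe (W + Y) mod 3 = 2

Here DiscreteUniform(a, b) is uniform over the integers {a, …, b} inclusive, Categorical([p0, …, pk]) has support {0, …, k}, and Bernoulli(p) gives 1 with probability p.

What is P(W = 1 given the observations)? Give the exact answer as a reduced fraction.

Enumerate traces; 24 have nonzero weight after conditioning:
  (Z=0, W=1, Y=4, V=0, U=1, X=1) weight 1/288
  (Z=0, W=1, Y=4, V=0, U=2, X=1) weight 1/288
  (Z=0, W=1, Y=4, V=0, U=3, X=1) weight 1/288
  (Z=0, W=1, Y=4, V=1, U=1, X=1) weight 1/288
  (Z=0, W=1, Y=4, V=1, U=2, X=1) weight 1/288
  (Z=0, W=1, Y=4, V=1, U=3, X=1) weight 1/288
  (Z=0, W=2, Y=3, V=0, U=1, X=1) weight 1/288
  (Z=0, W=2, Y=3, V=0, U=2, X=1) weight 1/288
  (Z=0, W=3, Y=2, V=0, U=1, X=1) weight 1/288
  … 15 more
Group by W:
  weight(W=1) = 1/48
  weight(W=2) = 1/48
  weight(W=3) = 1/24
Total weight = 1/48 + 1/48 + 1/24 = 1/12
P(W=1 | obs) = 1/48 / 1/12 = 1/4
P(W=2 | obs) = 1/48 / 1/12 = 1/4
P(W=3 | obs) = 1/24 / 1/12 = 1/2

P(W = 1 | obs) = 1/4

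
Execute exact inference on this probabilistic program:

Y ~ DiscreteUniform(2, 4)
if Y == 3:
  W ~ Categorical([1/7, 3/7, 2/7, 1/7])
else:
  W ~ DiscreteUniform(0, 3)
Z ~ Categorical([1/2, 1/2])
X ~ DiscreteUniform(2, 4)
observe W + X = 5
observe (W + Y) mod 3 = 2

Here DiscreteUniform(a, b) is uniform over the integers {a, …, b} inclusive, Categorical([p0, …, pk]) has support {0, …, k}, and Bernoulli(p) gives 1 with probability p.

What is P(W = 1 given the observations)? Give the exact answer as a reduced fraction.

P(W = 1 | obs) = 7/22

Enumerate traces; 6 have nonzero weight after conditioning:
  (Y=2, W=3, Z=0, X=2) weight 1/72
  (Y=2, W=3, Z=1, X=2) weight 1/72
  (Y=3, W=2, Z=0, X=3) weight 1/63
  (Y=3, W=2, Z=1, X=3) weight 1/63
  (Y=4, W=1, Z=0, X=4) weight 1/72
  (Y=4, W=1, Z=1, X=4) weight 1/72
Group by W:
  weight(W=1) = 1/36
  weight(W=2) = 2/63
  weight(W=3) = 1/36
Total weight = 1/36 + 2/63 + 1/36 = 11/126
P(W=1 | obs) = 1/36 / 11/126 = 7/22
P(W=2 | obs) = 2/63 / 11/126 = 4/11
P(W=3 | obs) = 1/36 / 11/126 = 7/22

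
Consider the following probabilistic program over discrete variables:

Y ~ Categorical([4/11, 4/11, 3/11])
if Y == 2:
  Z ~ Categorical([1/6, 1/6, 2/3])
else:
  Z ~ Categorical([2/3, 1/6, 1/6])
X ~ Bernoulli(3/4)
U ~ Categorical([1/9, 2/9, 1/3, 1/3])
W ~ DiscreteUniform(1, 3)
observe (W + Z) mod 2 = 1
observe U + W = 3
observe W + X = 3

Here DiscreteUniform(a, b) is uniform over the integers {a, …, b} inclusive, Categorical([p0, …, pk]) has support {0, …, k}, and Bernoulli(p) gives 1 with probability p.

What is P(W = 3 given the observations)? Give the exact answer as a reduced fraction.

P(W = 3 | obs) = 5/11

Enumerate traces; 9 have nonzero weight after conditioning:
  (Y=0, Z=0, X=0, U=0, W=3) weight 2/891
  (Y=0, Z=1, X=1, U=1, W=2) weight 1/297
  (Y=0, Z=2, X=0, U=0, W=3) weight 1/1782
  (Y=1, Z=0, X=0, U=0, W=3) weight 2/891
  (Y=1, Z=1, X=1, U=1, W=2) weight 1/297
  (Y=1, Z=2, X=0, U=0, W=3) weight 1/1782
  (Y=2, Z=0, X=0, U=0, W=3) weight 1/2376
  (Y=2, Z=1, X=1, U=1, W=2) weight 1/396
  … 1 more
Group by W:
  weight(W=2) = 1/108
  weight(W=3) = 5/648
Total weight = 1/108 + 5/648 = 11/648
P(W=2 | obs) = 1/108 / 11/648 = 6/11
P(W=3 | obs) = 5/648 / 11/648 = 5/11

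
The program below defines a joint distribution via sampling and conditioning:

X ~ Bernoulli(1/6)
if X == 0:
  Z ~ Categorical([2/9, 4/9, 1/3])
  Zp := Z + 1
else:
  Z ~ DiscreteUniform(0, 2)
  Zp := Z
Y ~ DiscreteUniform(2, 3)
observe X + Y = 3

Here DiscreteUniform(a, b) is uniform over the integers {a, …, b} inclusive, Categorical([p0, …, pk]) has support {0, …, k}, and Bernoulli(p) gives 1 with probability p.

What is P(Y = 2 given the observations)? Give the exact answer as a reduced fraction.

P(Y = 2 | obs) = 1/6

Enumerate traces; 6 have nonzero weight after conditioning:
  (X=0, Z=0, Y=3) weight 5/54
  (X=0, Z=1, Y=3) weight 5/27
  (X=0, Z=2, Y=3) weight 5/36
  (X=1, Z=0, Y=2) weight 1/36
  (X=1, Z=1, Y=2) weight 1/36
  (X=1, Z=2, Y=2) weight 1/36
Group by Y:
  weight(Y=2) = 1/12
  weight(Y=3) = 5/12
Total weight = 1/12 + 5/12 = 1/2
P(Y=2 | obs) = 1/12 / 1/2 = 1/6
P(Y=3 | obs) = 5/12 / 1/2 = 5/6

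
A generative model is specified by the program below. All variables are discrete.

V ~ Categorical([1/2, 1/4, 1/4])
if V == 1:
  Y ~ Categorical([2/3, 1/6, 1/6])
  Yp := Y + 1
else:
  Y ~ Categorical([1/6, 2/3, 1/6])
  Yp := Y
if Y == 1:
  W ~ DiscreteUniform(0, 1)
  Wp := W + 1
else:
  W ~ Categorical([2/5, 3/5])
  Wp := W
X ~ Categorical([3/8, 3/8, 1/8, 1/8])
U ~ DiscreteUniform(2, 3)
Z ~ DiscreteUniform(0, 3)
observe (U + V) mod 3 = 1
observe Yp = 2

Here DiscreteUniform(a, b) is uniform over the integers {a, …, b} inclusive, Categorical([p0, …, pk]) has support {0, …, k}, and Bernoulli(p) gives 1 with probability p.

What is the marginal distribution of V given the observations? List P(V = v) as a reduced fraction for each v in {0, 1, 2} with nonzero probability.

P(V=1) = 1/2, P(V=2) = 1/2

Enumerate traces; 64 have nonzero weight after conditioning:
  (V=1, Y=1, W=0, X=0, U=3, Z=0) weight 1/1024
  (V=1, Y=1, W=0, X=0, U=3, Z=1) weight 1/1024
  (V=1, Y=1, W=0, X=0, U=3, Z=2) weight 1/1024
  (V=1, Y=1, W=0, X=0, U=3, Z=3) weight 1/1024
  (V=1, Y=1, W=0, X=1, U=3, Z=0) weight 1/1024
  (V=1, Y=1, W=0, X=1, U=3, Z=1) weight 1/1024
  (V=1, Y=1, W=0, X=1, U=3, Z=2) weight 1/1024
  (V=1, Y=1, W=0, X=1, U=3, Z=3) weight 1/1024
  (V=2, Y=2, W=0, X=0, U=2, Z=0) weight 1/1280
  … 55 more
Group by V:
  weight(V=1) = 1/48
  weight(V=2) = 1/48
Total weight = 1/48 + 1/48 = 1/24
P(V=1 | obs) = 1/48 / 1/24 = 1/2
P(V=2 | obs) = 1/48 / 1/24 = 1/2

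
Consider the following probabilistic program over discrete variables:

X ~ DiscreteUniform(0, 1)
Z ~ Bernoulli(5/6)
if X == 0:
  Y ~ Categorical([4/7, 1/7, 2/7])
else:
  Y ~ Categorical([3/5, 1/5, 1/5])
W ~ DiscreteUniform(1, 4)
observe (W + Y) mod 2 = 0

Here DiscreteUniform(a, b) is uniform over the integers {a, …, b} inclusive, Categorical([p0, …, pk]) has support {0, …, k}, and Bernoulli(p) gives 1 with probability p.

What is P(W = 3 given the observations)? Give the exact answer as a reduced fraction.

P(W = 3 | obs) = 3/35

Enumerate traces; 24 have nonzero weight after conditioning:
  (X=0, Z=0, Y=0, W=2) weight 1/84
  (X=0, Z=0, Y=0, W=4) weight 1/84
  (X=0, Z=0, Y=1, W=1) weight 1/336
  (X=0, Z=0, Y=1, W=3) weight 1/336
  (X=0, Z=0, Y=2, W=2) weight 1/168
  (X=0, Z=0, Y=2, W=4) weight 1/168
  (X=0, Z=1, Y=0, W=2) weight 5/84
  (X=0, Z=1, Y=0, W=4) weight 5/84
  … 16 more
Group by W:
  weight(W=1) = 3/70
  weight(W=2) = 29/140
  weight(W=3) = 3/70
  weight(W=4) = 29/140
Total weight = 3/70 + 29/140 + 3/70 + 29/140 = 1/2
P(W=1 | obs) = 3/70 / 1/2 = 3/35
P(W=2 | obs) = 29/140 / 1/2 = 29/70
P(W=3 | obs) = 3/70 / 1/2 = 3/35
P(W=4 | obs) = 29/140 / 1/2 = 29/70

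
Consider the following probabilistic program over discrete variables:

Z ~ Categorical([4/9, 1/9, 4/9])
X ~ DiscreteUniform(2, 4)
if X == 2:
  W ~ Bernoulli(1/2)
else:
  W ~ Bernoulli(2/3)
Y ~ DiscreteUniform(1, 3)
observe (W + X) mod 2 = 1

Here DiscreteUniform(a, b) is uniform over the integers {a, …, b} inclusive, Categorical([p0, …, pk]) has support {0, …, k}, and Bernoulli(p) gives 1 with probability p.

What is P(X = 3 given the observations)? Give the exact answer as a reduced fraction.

P(X = 3 | obs) = 2/9

Enumerate traces; 27 have nonzero weight after conditioning:
  (Z=0, X=2, W=1, Y=1) weight 2/81
  (Z=0, X=2, W=1, Y=2) weight 2/81
  (Z=0, X=2, W=1, Y=3) weight 2/81
  (Z=0, X=3, W=0, Y=1) weight 4/243
  (Z=0, X=3, W=0, Y=2) weight 4/243
  (Z=0, X=3, W=0, Y=3) weight 4/243
  (Z=0, X=4, W=1, Y=1) weight 8/243
  (Z=0, X=4, W=1, Y=2) weight 8/243
  … 19 more
Group by X:
  weight(X=2) = 1/6
  weight(X=3) = 1/9
  weight(X=4) = 2/9
Total weight = 1/6 + 1/9 + 2/9 = 1/2
P(X=2 | obs) = 1/6 / 1/2 = 1/3
P(X=3 | obs) = 1/9 / 1/2 = 2/9
P(X=4 | obs) = 2/9 / 1/2 = 4/9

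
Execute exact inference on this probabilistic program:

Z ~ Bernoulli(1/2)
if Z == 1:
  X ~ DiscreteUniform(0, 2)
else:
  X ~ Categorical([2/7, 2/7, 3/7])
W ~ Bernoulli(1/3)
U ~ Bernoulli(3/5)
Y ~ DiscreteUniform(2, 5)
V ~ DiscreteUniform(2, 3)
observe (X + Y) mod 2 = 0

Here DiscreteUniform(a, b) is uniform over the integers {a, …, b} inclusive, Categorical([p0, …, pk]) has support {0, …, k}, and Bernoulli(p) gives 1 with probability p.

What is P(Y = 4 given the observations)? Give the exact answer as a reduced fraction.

P(Y = 4 | obs) = 29/84

Enumerate traces; 96 have nonzero weight after conditioning:
  (Z=0, X=0, W=0, U=0, Y=2, V=2) weight 1/210
  (Z=0, X=0, W=0, U=0, Y=2, V=3) weight 1/210
  (Z=0, X=0, W=0, U=0, Y=4, V=2) weight 1/210
  (Z=0, X=0, W=0, U=0, Y=4, V=3) weight 1/210
  (Z=0, X=0, W=0, U=1, Y=2, V=2) weight 1/140
  (Z=0, X=0, W=0, U=1, Y=2, V=3) weight 1/140
  (Z=0, X=0, W=0, U=1, Y=4, V=2) weight 1/140
  (Z=0, X=0, W=0, U=1, Y=4, V=3) weight 1/140
  (Z=0, X=1, W=0, U=0, Y=3, V=2) weight 1/210
  (Z=0, X=1, W=0, U=0, Y=5, V=2) weight 1/210
  … 86 more
Group by Y:
  weight(Y=2) = 29/168
  weight(Y=3) = 13/168
  weight(Y=4) = 29/168
  weight(Y=5) = 13/168
Total weight = 29/168 + 13/168 + 29/168 + 13/168 = 1/2
P(Y=2 | obs) = 29/168 / 1/2 = 29/84
P(Y=3 | obs) = 13/168 / 1/2 = 13/84
P(Y=4 | obs) = 29/168 / 1/2 = 29/84
P(Y=5 | obs) = 13/168 / 1/2 = 13/84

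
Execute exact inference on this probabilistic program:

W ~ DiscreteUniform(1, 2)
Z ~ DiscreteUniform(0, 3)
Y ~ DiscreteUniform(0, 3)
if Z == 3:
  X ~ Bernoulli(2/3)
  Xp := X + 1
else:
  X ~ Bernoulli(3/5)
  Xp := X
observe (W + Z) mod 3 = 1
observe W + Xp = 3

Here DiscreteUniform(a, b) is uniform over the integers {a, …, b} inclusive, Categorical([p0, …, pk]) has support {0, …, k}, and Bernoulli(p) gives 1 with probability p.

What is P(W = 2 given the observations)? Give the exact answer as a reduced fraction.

P(W = 2 | obs) = 9/19

Enumerate traces; 8 have nonzero weight after conditioning:
  (W=1, Z=3, Y=0, X=1) weight 1/48
  (W=1, Z=3, Y=1, X=1) weight 1/48
  (W=1, Z=3, Y=2, X=1) weight 1/48
  (W=1, Z=3, Y=3, X=1) weight 1/48
  (W=2, Z=2, Y=0, X=1) weight 3/160
  (W=2, Z=2, Y=1, X=1) weight 3/160
  (W=2, Z=2, Y=2, X=1) weight 3/160
  (W=2, Z=2, Y=3, X=1) weight 3/160
Group by W:
  weight(W=1) = 1/12
  weight(W=2) = 3/40
Total weight = 1/12 + 3/40 = 19/120
P(W=1 | obs) = 1/12 / 19/120 = 10/19
P(W=2 | obs) = 3/40 / 19/120 = 9/19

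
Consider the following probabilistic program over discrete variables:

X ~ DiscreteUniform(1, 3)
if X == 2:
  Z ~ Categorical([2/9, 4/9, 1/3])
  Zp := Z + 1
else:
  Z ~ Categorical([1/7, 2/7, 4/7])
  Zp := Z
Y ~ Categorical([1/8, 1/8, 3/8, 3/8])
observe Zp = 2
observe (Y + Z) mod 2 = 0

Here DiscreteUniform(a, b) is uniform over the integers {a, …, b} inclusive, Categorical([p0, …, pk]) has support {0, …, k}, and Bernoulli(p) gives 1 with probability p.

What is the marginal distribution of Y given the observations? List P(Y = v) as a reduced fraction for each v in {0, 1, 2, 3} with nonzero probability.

P(Y=0) = 9/50, P(Y=1) = 7/100, P(Y=2) = 27/50, P(Y=3) = 21/100

Enumerate traces; 6 have nonzero weight after conditioning:
  (X=1, Z=2, Y=0) weight 1/42
  (X=1, Z=2, Y=2) weight 1/14
  (X=2, Z=1, Y=1) weight 1/54
  (X=2, Z=1, Y=3) weight 1/18
  (X=3, Z=2, Y=0) weight 1/42
  (X=3, Z=2, Y=2) weight 1/14
Group by Y:
  weight(Y=0) = 1/21
  weight(Y=1) = 1/54
  weight(Y=2) = 1/7
  weight(Y=3) = 1/18
Total weight = 1/21 + 1/54 + 1/7 + 1/18 = 50/189
P(Y=0 | obs) = 1/21 / 50/189 = 9/50
P(Y=1 | obs) = 1/54 / 50/189 = 7/100
P(Y=2 | obs) = 1/7 / 50/189 = 27/50
P(Y=3 | obs) = 1/18 / 50/189 = 21/100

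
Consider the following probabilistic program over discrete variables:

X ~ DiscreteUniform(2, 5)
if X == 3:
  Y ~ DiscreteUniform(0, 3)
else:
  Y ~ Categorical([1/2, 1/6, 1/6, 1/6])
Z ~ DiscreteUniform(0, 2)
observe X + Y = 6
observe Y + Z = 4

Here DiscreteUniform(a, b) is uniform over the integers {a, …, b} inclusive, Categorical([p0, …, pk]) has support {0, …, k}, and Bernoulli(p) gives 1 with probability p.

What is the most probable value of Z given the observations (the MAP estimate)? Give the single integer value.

argmax_v P(Z = v | obs) = 1

Enumerate traces; 2 have nonzero weight after conditioning:
  (X=3, Y=3, Z=1) weight 1/48
  (X=4, Y=2, Z=2) weight 1/72
Group by Z:
  weight(Z=1) = 1/48
  weight(Z=2) = 1/72
Total weight = 1/48 + 1/72 = 5/144
P(Z=1 | obs) = 1/48 / 5/144 = 3/5
P(Z=2 | obs) = 1/72 / 5/144 = 2/5
argmax = 1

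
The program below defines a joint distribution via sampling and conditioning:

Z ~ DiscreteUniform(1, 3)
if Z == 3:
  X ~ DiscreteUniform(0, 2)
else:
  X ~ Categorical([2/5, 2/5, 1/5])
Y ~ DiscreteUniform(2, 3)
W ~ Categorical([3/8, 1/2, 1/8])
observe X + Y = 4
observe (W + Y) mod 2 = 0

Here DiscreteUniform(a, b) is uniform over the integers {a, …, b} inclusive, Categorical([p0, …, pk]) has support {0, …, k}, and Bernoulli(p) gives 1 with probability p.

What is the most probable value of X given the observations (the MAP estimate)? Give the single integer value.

Enumerate traces; 9 have nonzero weight after conditioning:
  (Z=1, X=1, Y=3, W=1) weight 1/30
  (Z=1, X=2, Y=2, W=0) weight 1/80
  (Z=1, X=2, Y=2, W=2) weight 1/240
  (Z=2, X=1, Y=3, W=1) weight 1/30
  (Z=2, X=2, Y=2, W=0) weight 1/80
  (Z=2, X=2, Y=2, W=2) weight 1/240
  (Z=3, X=1, Y=3, W=1) weight 1/36
  (Z=3, X=2, Y=2, W=0) weight 1/48
  … 1 more
Group by X:
  weight(X=1) = 17/180
  weight(X=2) = 11/180
Total weight = 17/180 + 11/180 = 7/45
P(X=1 | obs) = 17/180 / 7/45 = 17/28
P(X=2 | obs) = 11/180 / 7/45 = 11/28
argmax = 1

argmax_v P(X = v | obs) = 1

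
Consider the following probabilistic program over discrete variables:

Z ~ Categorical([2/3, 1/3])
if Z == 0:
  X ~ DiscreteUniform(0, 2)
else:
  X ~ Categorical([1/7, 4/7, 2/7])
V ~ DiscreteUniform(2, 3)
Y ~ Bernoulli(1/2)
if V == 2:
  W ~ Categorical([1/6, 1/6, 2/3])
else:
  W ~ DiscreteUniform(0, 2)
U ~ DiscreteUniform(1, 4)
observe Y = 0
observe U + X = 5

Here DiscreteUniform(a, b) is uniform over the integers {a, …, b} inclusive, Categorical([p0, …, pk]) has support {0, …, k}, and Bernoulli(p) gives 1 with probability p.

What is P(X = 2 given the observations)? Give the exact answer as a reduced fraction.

Enumerate traces; 24 have nonzero weight after conditioning:
  (Z=0, X=1, V=2, Y=0, W=0, U=4) weight 1/432
  (Z=0, X=1, V=2, Y=0, W=1, U=4) weight 1/432
  (Z=0, X=1, V=2, Y=0, W=2, U=4) weight 1/108
  (Z=0, X=1, V=3, Y=0, W=0, U=4) weight 1/216
  (Z=0, X=1, V=3, Y=0, W=1, U=4) weight 1/216
  (Z=0, X=1, V=3, Y=0, W=2, U=4) weight 1/216
  (Z=0, X=2, V=2, Y=0, W=0, U=3) weight 1/432
  (Z=0, X=2, V=2, Y=0, W=1, U=3) weight 1/432
  … 16 more
Group by X:
  weight(X=1) = 13/252
  weight(X=2) = 5/126
Total weight = 13/252 + 5/126 = 23/252
P(X=1 | obs) = 13/252 / 23/252 = 13/23
P(X=2 | obs) = 5/126 / 23/252 = 10/23

P(X = 2 | obs) = 10/23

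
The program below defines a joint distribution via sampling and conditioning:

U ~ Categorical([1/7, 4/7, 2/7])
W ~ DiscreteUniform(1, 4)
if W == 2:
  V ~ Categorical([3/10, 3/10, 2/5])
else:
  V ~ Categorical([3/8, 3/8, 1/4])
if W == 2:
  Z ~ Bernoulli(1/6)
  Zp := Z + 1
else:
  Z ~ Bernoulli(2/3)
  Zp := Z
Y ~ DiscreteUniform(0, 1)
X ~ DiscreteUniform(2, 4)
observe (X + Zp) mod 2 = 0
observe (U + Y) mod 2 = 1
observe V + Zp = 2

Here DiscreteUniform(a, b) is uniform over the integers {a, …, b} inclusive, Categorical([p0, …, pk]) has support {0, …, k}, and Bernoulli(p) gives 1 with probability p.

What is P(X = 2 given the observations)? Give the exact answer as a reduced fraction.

Enumerate traces; 36 have nonzero weight after conditioning:
  (U=0, W=1, V=1, Z=1, Y=1, X=3) weight 1/672
  (U=0, W=1, V=2, Z=0, Y=1, X=2) weight 1/2016
  (U=0, W=1, V=2, Z=0, Y=1, X=4) weight 1/2016
  (U=0, W=2, V=0, Z=1, Y=1, X=2) weight 1/3360
  (U=0, W=2, V=0, Z=1, Y=1, X=4) weight 1/3360
  (U=0, W=2, V=1, Z=0, Y=1, X=3) weight 1/672
  (U=0, W=3, V=1, Z=1, Y=1, X=3) weight 1/672
  (U=0, W=3, V=2, Z=0, Y=1, X=2) weight 1/2016
  … 28 more
Group by X:
  weight(X=2) = 1/80
  weight(X=3) = 1/24
  weight(X=4) = 1/80
Total weight = 1/80 + 1/24 + 1/80 = 1/15
P(X=2 | obs) = 1/80 / 1/15 = 3/16
P(X=3 | obs) = 1/24 / 1/15 = 5/8
P(X=4 | obs) = 1/80 / 1/15 = 3/16

P(X = 2 | obs) = 3/16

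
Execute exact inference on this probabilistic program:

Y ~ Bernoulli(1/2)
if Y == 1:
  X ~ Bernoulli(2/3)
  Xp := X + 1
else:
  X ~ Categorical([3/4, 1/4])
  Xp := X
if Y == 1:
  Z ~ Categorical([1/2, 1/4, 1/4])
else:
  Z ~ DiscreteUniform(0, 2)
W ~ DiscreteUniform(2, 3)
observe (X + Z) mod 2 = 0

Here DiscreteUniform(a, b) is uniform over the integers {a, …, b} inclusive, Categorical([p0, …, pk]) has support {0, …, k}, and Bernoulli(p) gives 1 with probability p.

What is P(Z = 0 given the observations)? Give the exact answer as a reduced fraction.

Enumerate traces; 12 have nonzero weight after conditioning:
  (Y=0, X=0, Z=0, W=2) weight 1/16
  (Y=0, X=0, Z=0, W=3) weight 1/16
  (Y=0, X=0, Z=2, W=2) weight 1/16
  (Y=0, X=0, Z=2, W=3) weight 1/16
  (Y=0, X=1, Z=1, W=2) weight 1/48
  (Y=0, X=1, Z=1, W=3) weight 1/48
  (Y=1, X=0, Z=0, W=2) weight 1/24
  (Y=1, X=0, Z=0, W=3) weight 1/24
  … 4 more
Group by Z:
  weight(Z=0) = 5/24
  weight(Z=1) = 1/8
  weight(Z=2) = 1/6
Total weight = 5/24 + 1/8 + 1/6 = 1/2
P(Z=0 | obs) = 5/24 / 1/2 = 5/12
P(Z=1 | obs) = 1/8 / 1/2 = 1/4
P(Z=2 | obs) = 1/6 / 1/2 = 1/3

P(Z = 0 | obs) = 5/12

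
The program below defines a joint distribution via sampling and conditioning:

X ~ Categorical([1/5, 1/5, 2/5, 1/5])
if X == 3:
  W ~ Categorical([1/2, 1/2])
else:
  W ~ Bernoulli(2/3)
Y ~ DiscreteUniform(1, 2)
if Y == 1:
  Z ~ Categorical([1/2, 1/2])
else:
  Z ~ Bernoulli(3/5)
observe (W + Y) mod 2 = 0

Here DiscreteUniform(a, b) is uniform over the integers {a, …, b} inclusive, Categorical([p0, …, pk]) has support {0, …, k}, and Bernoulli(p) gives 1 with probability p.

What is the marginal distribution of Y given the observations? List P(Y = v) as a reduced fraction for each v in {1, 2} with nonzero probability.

P(Y=1) = 19/30, P(Y=2) = 11/30

Enumerate traces; 16 have nonzero weight after conditioning:
  (X=0, W=0, Y=2, Z=0) weight 1/75
  (X=0, W=0, Y=2, Z=1) weight 1/50
  (X=0, W=1, Y=1, Z=0) weight 1/30
  (X=0, W=1, Y=1, Z=1) weight 1/30
  (X=1, W=0, Y=2, Z=0) weight 1/75
  (X=1, W=0, Y=2, Z=1) weight 1/50
  (X=1, W=1, Y=1, Z=0) weight 1/30
  (X=1, W=1, Y=1, Z=1) weight 1/30
  … 8 more
Group by Y:
  weight(Y=1) = 19/60
  weight(Y=2) = 11/60
Total weight = 19/60 + 11/60 = 1/2
P(Y=1 | obs) = 19/60 / 1/2 = 19/30
P(Y=2 | obs) = 11/60 / 1/2 = 11/30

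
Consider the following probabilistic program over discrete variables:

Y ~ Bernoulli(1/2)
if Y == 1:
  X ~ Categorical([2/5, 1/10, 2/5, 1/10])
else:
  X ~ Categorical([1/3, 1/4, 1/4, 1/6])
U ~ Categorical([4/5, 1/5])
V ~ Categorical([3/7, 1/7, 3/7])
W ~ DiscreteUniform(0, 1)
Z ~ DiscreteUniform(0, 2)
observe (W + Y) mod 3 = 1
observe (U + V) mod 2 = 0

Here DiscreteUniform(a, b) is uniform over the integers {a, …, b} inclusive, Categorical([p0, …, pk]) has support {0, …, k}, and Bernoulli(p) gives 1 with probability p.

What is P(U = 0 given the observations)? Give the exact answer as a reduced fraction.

P(U = 0 | obs) = 24/25

Enumerate traces; 72 have nonzero weight after conditioning:
  (Y=0, X=0, U=0, V=0, W=1, Z=0) weight 1/105
  (Y=0, X=0, U=0, V=0, W=1, Z=1) weight 1/105
  (Y=0, X=0, U=0, V=0, W=1, Z=2) weight 1/105
  (Y=0, X=0, U=0, V=2, W=1, Z=0) weight 1/105
  (Y=0, X=0, U=0, V=2, W=1, Z=1) weight 1/105
  (Y=0, X=0, U=0, V=2, W=1, Z=2) weight 1/105
  (Y=0, X=0, U=1, V=1, W=1, Z=0) weight 1/1260
  (Y=0, X=0, U=1, V=1, W=1, Z=1) weight 1/1260
  … 64 more
Group by U:
  weight(U=0) = 12/35
  weight(U=1) = 1/70
Total weight = 12/35 + 1/70 = 5/14
P(U=0 | obs) = 12/35 / 5/14 = 24/25
P(U=1 | obs) = 1/70 / 5/14 = 1/25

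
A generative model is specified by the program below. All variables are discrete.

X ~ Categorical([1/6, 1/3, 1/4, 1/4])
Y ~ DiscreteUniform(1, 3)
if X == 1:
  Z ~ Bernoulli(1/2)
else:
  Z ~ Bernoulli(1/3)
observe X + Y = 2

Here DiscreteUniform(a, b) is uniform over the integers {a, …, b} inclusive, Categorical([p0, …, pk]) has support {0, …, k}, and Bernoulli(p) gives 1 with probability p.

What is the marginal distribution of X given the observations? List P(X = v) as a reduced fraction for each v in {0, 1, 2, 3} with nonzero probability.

P(X=0) = 1/3, P(X=1) = 2/3

Enumerate traces; 4 have nonzero weight after conditioning:
  (X=0, Y=2, Z=0) weight 1/27
  (X=0, Y=2, Z=1) weight 1/54
  (X=1, Y=1, Z=0) weight 1/18
  (X=1, Y=1, Z=1) weight 1/18
Group by X:
  weight(X=0) = 1/18
  weight(X=1) = 1/9
Total weight = 1/18 + 1/9 = 1/6
P(X=0 | obs) = 1/18 / 1/6 = 1/3
P(X=1 | obs) = 1/9 / 1/6 = 2/3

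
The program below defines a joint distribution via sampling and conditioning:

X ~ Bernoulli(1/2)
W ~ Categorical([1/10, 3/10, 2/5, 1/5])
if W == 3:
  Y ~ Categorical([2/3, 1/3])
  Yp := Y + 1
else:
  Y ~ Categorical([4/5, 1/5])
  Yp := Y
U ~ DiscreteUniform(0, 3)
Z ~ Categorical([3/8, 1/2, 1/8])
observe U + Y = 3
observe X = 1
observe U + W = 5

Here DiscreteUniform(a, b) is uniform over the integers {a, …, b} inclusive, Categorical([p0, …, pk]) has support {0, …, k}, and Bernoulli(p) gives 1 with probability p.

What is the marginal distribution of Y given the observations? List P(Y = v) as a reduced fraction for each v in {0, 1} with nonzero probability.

Enumerate traces; 6 have nonzero weight after conditioning:
  (X=1, W=2, Y=0, U=3, Z=0) weight 3/200
  (X=1, W=2, Y=0, U=3, Z=1) weight 1/50
  (X=1, W=2, Y=0, U=3, Z=2) weight 1/200
  (X=1, W=3, Y=1, U=2, Z=0) weight 1/320
  (X=1, W=3, Y=1, U=2, Z=1) weight 1/240
  (X=1, W=3, Y=1, U=2, Z=2) weight 1/960
Group by Y:
  weight(Y=0) = 1/25
  weight(Y=1) = 1/120
Total weight = 1/25 + 1/120 = 29/600
P(Y=0 | obs) = 1/25 / 29/600 = 24/29
P(Y=1 | obs) = 1/120 / 29/600 = 5/29

P(Y=0) = 24/29, P(Y=1) = 5/29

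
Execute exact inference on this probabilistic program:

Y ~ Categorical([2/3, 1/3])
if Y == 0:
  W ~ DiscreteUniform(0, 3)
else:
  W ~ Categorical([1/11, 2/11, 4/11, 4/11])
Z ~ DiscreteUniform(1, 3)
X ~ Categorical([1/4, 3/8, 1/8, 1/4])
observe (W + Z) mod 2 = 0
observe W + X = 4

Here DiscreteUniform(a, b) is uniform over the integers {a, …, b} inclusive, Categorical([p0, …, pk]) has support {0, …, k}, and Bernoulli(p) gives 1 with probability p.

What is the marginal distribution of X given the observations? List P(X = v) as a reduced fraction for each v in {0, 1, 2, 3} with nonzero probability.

P(X=1) = 114/193, P(X=2) = 19/193, P(X=3) = 60/193

Enumerate traces; 10 have nonzero weight after conditioning:
  (Y=0, W=1, Z=1, X=3) weight 1/72
  (Y=0, W=1, Z=3, X=3) weight 1/72
  (Y=0, W=2, Z=2, X=2) weight 1/144
  (Y=0, W=3, Z=1, X=1) weight 1/48
  (Y=0, W=3, Z=3, X=1) weight 1/48
  (Y=1, W=1, Z=1, X=3) weight 1/198
  (Y=1, W=1, Z=3, X=3) weight 1/198
  (Y=1, W=2, Z=2, X=2) weight 1/198
  … 2 more
Group by X:
  weight(X=1) = 19/264
  weight(X=2) = 19/1584
  weight(X=3) = 5/132
Total weight = 19/264 + 19/1584 + 5/132 = 193/1584
P(X=1 | obs) = 19/264 / 193/1584 = 114/193
P(X=2 | obs) = 19/1584 / 193/1584 = 19/193
P(X=3 | obs) = 5/132 / 193/1584 = 60/193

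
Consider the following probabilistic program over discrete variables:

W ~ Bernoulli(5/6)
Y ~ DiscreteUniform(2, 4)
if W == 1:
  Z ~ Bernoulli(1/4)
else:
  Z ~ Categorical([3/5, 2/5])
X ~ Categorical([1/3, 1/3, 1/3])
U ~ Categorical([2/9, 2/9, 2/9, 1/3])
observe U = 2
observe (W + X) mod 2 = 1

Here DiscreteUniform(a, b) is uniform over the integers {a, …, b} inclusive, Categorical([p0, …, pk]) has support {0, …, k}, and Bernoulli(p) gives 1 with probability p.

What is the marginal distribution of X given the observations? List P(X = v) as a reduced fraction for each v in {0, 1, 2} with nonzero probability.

P(X=0) = 5/11, P(X=1) = 1/11, P(X=2) = 5/11

Enumerate traces; 18 have nonzero weight after conditioning:
  (W=0, Y=2, Z=0, X=1, U=2) weight 1/405
  (W=0, Y=2, Z=1, X=1, U=2) weight 2/1215
  (W=0, Y=3, Z=0, X=1, U=2) weight 1/405
  (W=0, Y=3, Z=1, X=1, U=2) weight 2/1215
  (W=0, Y=4, Z=0, X=1, U=2) weight 1/405
  (W=0, Y=4, Z=1, X=1, U=2) weight 2/1215
  (W=1, Y=2, Z=0, X=0, U=2) weight 5/324
  (W=1, Y=2, Z=0, X=2, U=2) weight 5/324
  … 10 more
Group by X:
  weight(X=0) = 5/81
  weight(X=1) = 1/81
  weight(X=2) = 5/81
Total weight = 5/81 + 1/81 + 5/81 = 11/81
P(X=0 | obs) = 5/81 / 11/81 = 5/11
P(X=1 | obs) = 1/81 / 11/81 = 1/11
P(X=2 | obs) = 5/81 / 11/81 = 5/11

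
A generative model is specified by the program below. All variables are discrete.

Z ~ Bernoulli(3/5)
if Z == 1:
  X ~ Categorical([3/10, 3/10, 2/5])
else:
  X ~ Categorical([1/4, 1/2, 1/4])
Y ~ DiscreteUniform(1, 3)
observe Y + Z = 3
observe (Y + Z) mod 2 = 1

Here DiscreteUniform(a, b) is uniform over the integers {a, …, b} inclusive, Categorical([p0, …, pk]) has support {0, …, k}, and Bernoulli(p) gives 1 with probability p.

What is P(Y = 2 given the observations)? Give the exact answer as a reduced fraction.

P(Y = 2 | obs) = 3/5

Enumerate traces; 6 have nonzero weight after conditioning:
  (Z=0, X=0, Y=3) weight 1/30
  (Z=0, X=1, Y=3) weight 1/15
  (Z=0, X=2, Y=3) weight 1/30
  (Z=1, X=0, Y=2) weight 3/50
  (Z=1, X=1, Y=2) weight 3/50
  (Z=1, X=2, Y=2) weight 2/25
Group by Y:
  weight(Y=2) = 1/5
  weight(Y=3) = 2/15
Total weight = 1/5 + 2/15 = 1/3
P(Y=2 | obs) = 1/5 / 1/3 = 3/5
P(Y=3 | obs) = 2/15 / 1/3 = 2/5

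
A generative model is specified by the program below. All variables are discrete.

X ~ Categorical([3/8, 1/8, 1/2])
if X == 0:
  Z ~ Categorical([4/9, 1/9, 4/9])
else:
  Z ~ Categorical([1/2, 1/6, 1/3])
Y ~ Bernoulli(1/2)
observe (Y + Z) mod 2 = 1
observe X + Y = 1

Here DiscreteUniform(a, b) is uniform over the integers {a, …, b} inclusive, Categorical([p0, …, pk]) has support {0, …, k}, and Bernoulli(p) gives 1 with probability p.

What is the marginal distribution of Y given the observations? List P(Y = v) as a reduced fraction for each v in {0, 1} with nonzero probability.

Enumerate traces; 3 have nonzero weight after conditioning:
  (X=0, Z=0, Y=1) weight 1/12
  (X=0, Z=2, Y=1) weight 1/12
  (X=1, Z=1, Y=0) weight 1/96
Group by Y:
  weight(Y=0) = 1/96
  weight(Y=1) = 1/6
Total weight = 1/96 + 1/6 = 17/96
P(Y=0 | obs) = 1/96 / 17/96 = 1/17
P(Y=1 | obs) = 1/6 / 17/96 = 16/17

P(Y=0) = 1/17, P(Y=1) = 16/17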